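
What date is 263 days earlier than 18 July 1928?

−18 → Jun 30, 1928 (end of Jun, 30 days; 245 left).
−30 → May 31, 1928 (end of May, 31 days; 215 left).
−31 → Apr 30, 1928 (end of Apr, 30 days; 184 left).
−30 → Mar 31, 1928 (end of Mar, 31 days; 154 left).
−31 → Feb 29, 1928 (end of Feb, 29 days; 123 left).
−29 → Jan 31, 1928 (end of Jan, 31 days; 94 left).
−31 → Dec 31, 1927 (end of Dec, 31 days; 63 left).
−31 → Nov 30, 1927 (end of Nov, 30 days; 32 left).
−30 → Oct 31, 1927 (end of Oct, 31 days; 2 left).
−2 → Oct 29, 1927.

October 29, 1927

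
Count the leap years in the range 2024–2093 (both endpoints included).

Multiples of 4 in [2024,2093]: 18.
Of those, multiples of 100: 0 (not leap unless ÷400).
Multiples of 400: 0.
Leap years = 18 − 0 + 0 = 18.

18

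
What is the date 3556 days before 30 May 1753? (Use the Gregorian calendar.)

September 4, 1743

−365 (one year) → May 30, 1752 (3191 left).
−366 (one year; includes Feb 29, 1752) → May 30, 1751 (2825 left).
−365 (one year) → May 30, 1750 (2460 left).
−365 (one year) → May 30, 1749 (2095 left).
−365 (one year) → May 30, 1748 (1730 left).
−366 (one year; includes Feb 29, 1748) → May 30, 1747 (1364 left).
−365 (one year) → May 30, 1746 (999 left).
−365 (one year) → May 30, 1745 (634 left).
−365 (one year) → May 30, 1744 (269 left).
−30 → Apr 30, 1744 (end of Apr, 30 days; 239 left).
−30 → Mar 31, 1744 (end of Mar, 31 days; 209 left).
−31 → Feb 29, 1744 (end of Feb, 29 days; 178 left).
−29 → Jan 31, 1744 (end of Jan, 31 days; 149 left).
−31 → Dec 31, 1743 (end of Dec, 31 days; 118 left).
−31 → Nov 30, 1743 (end of Nov, 30 days; 87 left).
−30 → Oct 31, 1743 (end of Oct, 31 days; 57 left).
−31 → Sep 30, 1743 (end of Sep, 30 days; 26 left).
−26 → Sep 4, 1743.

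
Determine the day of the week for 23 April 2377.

Saturday

Doomsday rule: the anchor day for the 2300s is Wednesday. For year 77: 77÷12 = 6 r 5, and 5÷4 = 1, so 6+5+1 = 12.
Wednesday + 12 ≡ Monday — that's 2377's doomsday.
In April the doomsday date is Apr 4.
Apr 23 is 19 days after Apr 4; 19 mod 7 = 5, so Monday + 5 = Saturday.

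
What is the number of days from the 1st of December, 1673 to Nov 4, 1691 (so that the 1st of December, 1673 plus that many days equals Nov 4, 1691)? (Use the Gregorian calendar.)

6547

Dec 1, 1673 → Dec 1, 1674: 365 days.
Dec 1, 1674 → Dec 1, 1675: 365 days.
Dec 1, 1675 → Dec 1, 1676: 366 days (Feb 29, 1676 is in that span).
Dec 1, 1676 → Dec 1, 1677: 365 days.
Dec 1, 1677 → Dec 1, 1678: 365 days.
Dec 1, 1678 → Dec 1, 1679: 365 days.
Dec 1, 1679 → Dec 1, 1680: 366 days (Feb 29, 1680 is in that span).
Dec 1, 1680 → Dec 1, 1681: 365 days.
Dec 1, 1681 → Dec 1, 1682: 365 days.
Dec 1, 1682 → Dec 1, 1683: 365 days.
Dec 1, 1683 → Dec 1, 1684: 366 days (Feb 29, 1684 is in that span).
Dec 1, 1684 → Dec 1, 1685: 365 days.
Dec 1, 1685 → Dec 1, 1686: 365 days.
Dec 1, 1686 → Dec 1, 1687: 365 days.
Dec 1, 1687 → Dec 1, 1688: 366 days (Feb 29, 1688 is in that span).
Dec 1, 1688 → Dec 1, 1689: 365 days.
Dec 1, 1689 → Dec 1, 1690: 365 days.
Dec 1, 1690 → Jan 1, 1691: 31 days (December has 31).
Jan 1, 1691 → Feb 1, 1691: 31 days (January has 31).
Feb 1, 1691 → Mar 1, 1691: 28 days (February has 28).
Mar 1, 1691 → Apr 1, 1691: 31 days (March has 31).
Apr 1, 1691 → May 1, 1691: 30 days (April has 30).
May 1, 1691 → Jun 1, 1691: 31 days (May has 31).
Jun 1, 1691 → Jul 1, 1691: 30 days (June has 30).
Jul 1, 1691 → Aug 1, 1691: 31 days (July has 31).
Aug 1, 1691 → Sep 1, 1691: 31 days (August has 31).
Sep 1, 1691 → Oct 1, 1691: 30 days (September has 30).
Oct 1, 1691 → Nov 1, 1691: 31 days (October has 31).
Nov 1, 1691 → Nov 4, 1691: 3 days.
Total: 6547 days.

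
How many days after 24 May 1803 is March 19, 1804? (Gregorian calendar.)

300

May 24, 1803 → Jun 24, 1803: 31 days (May has 31).
Jun 24, 1803 → Jul 24, 1803: 30 days (June has 30).
Jul 24, 1803 → Aug 24, 1803: 31 days (July has 31).
Aug 24, 1803 → Sep 24, 1803: 31 days (August has 31).
Sep 24, 1803 → Oct 24, 1803: 30 days (September has 30).
Oct 24, 1803 → Nov 24, 1803: 31 days (October has 31).
Nov 24, 1803 → Dec 24, 1803: 30 days (November has 30).
Dec 24, 1803 → Jan 24, 1804: 31 days (December has 31).
Jan 24, 1804 → Feb 24, 1804: 31 days (January has 31).
Feb 24, 1804 → Mar 19, 1804: 24 days.
Total: 300 days.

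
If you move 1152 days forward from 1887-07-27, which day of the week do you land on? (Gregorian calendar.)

First find the weekday of Jul 27, 1887. Doomsday rule: the anchor day for the 1800s is Friday. For year 87: 87÷12 = 7 r 3, and 3÷4 = 0, so 7+3+0 = 10.
Friday + 10 ≡ Monday — that's 1887's doomsday.
In July the doomsday date is Jul 11.
Jul 27 is 16 days after Jul 11; 16 mod 7 = 2, so Monday + 2 = Wednesday.
1152 mod 7 = 4, so 1152 days after a Wednesday is Wednesday + 4 = Sunday.

Sunday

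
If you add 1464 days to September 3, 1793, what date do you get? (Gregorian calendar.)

+365 (one year) → Sep 3, 1794 (1099 left).
+365 (one year) → Sep 3, 1795 (734 left).
+366 (one year; includes Feb 29, 1796) → Sep 3, 1796 (368 left).
Sep has 30 days: +28 → Oct 1, 1796 (340 left).
Oct has 31 days: +31 → Nov 1, 1796 (309 left).
Nov has 30 days: +30 → Dec 1, 1796 (279 left).
Dec has 31 days: +31 → Jan 1, 1797 (248 left).
Jan has 31 days: +31 → Feb 1, 1797 (217 left).
Feb has 28 days: +28 → Mar 1, 1797 (189 left).
Mar has 31 days: +31 → Apr 1, 1797 (158 left).
Apr has 30 days: +30 → May 1, 1797 (128 left).
May has 31 days: +31 → Jun 1, 1797 (97 left).
Jun has 30 days: +30 → Jul 1, 1797 (67 left).
Jul has 31 days: +31 → Aug 1, 1797 (36 left).
Aug has 31 days: +31 → Sep 1, 1797 (5 left).
+5 → Sep 6, 1797.

September 6, 1797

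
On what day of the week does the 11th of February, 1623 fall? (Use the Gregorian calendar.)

Saturday

Doomsday rule: the anchor day for the 1600s is Tuesday. For year 23: 23÷12 = 1 r 11, and 11÷4 = 2, so 1+11+2 = 14.
Tuesday + 14 ≡ Tuesday — that's 1623's doomsday.
In February the doomsday date is Feb 28 (1623 is not a leap year).
Feb 11 is 17 days before Feb 28; 17 mod 7 = 3, so Tuesday − 3 = Saturday.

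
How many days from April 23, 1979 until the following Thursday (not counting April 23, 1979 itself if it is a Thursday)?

3

Apr 23, 1979 is a Monday.
From Monday to the next Thursday is 3 days.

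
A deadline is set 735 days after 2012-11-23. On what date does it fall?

November 28, 2014

+365 (one year) → Nov 23, 2013 (370 left).
Nov has 30 days: +8 → Dec 1, 2013 (362 left).
Dec has 31 days: +31 → Jan 1, 2014 (331 left).
Jan has 31 days: +31 → Feb 1, 2014 (300 left).
Feb has 28 days: +28 → Mar 1, 2014 (272 left).
Mar has 31 days: +31 → Apr 1, 2014 (241 left).
Apr has 30 days: +30 → May 1, 2014 (211 left).
May has 31 days: +31 → Jun 1, 2014 (180 left).
Jun has 30 days: +30 → Jul 1, 2014 (150 left).
Jul has 31 days: +31 → Aug 1, 2014 (119 left).
Aug has 31 days: +31 → Sep 1, 2014 (88 left).
Sep has 30 days: +30 → Oct 1, 2014 (58 left).
Oct has 31 days: +31 → Nov 1, 2014 (27 left).
+27 → Nov 28, 2014.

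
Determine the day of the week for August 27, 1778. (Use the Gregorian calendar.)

Thursday

Doomsday rule: the anchor day for the 1700s is Sunday. For year 78: 78÷12 = 6 r 6, and 6÷4 = 1, so 6+6+1 = 13.
Sunday + 13 ≡ Saturday — that's 1778's doomsday.
In August the doomsday date is Aug 8.
Aug 27 is 19 days after Aug 8; 19 mod 7 = 5, so Saturday + 5 = Thursday.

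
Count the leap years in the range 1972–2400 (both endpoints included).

105

Multiples of 4 in [1972,2400]: 108.
Of those, multiples of 100: 5 (not leap unless ÷400).
Multiples of 400: 2.
Leap years = 108 − 5 + 2 = 105.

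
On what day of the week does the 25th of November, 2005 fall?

Doomsday rule: the anchor day for the 2000s is Tuesday. For year 05: 5÷12 = 0 r 5, and 5÷4 = 1, so 0+5+1 = 6.
Tuesday + 6 ≡ Monday — that's 2005's doomsday.
In November the doomsday date is Nov 7.
Nov 25 is 18 days after Nov 7; 18 mod 7 = 4, so Monday + 4 = Friday.

Friday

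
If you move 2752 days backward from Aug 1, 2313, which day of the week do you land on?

Thursday

First find the weekday of Aug 1, 2313. Doomsday rule: the anchor day for the 2300s is Wednesday. For year 13: 13÷12 = 1 r 1, and 1÷4 = 0, so 1+1+0 = 2.
Wednesday + 2 ≡ Friday — that's 2313's doomsday.
In August the doomsday date is Aug 8.
Aug 1 is 7 days before Aug 8; 7 mod 7 = 0, so Friday − 0 = Friday.
2752 mod 7 = 1, so 2752 days before a Friday is Friday − 1 = Thursday.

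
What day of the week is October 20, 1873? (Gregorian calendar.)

Monday

Doomsday rule: the anchor day for the 1800s is Friday. For year 73: 73÷12 = 6 r 1, and 1÷4 = 0, so 6+1+0 = 7.
Friday + 7 ≡ Friday — that's 1873's doomsday.
In October the doomsday date is Oct 10.
Oct 20 is 10 days after Oct 10; 10 mod 7 = 3, so Friday + 3 = Monday.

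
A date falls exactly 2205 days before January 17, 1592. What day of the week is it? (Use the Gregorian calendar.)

Friday

Jan 17, 1592 is a Friday.
2205 mod 7 = 0, so 2205 days before a Friday is Friday − 0 = Friday.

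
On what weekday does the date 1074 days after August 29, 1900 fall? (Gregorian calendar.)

Aug 29, 1900 is a Wednesday.
1074 mod 7 = 3, so 1074 days after a Wednesday is Wednesday + 3 = Saturday.

Saturday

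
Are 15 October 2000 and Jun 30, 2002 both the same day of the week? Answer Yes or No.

Yes

From Oct 15, 2000 to Jun 30, 2002 is 623 days.
623 mod 7 = 0, so they are the same weekday.
(Oct 15, 2000 is a Sunday; Jun 30, 2002 is a Sunday.)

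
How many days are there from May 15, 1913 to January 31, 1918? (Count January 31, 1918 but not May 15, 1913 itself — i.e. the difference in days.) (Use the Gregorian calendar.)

1722

May 15, 1913 → May 15, 1914: 365 days.
May 15, 1914 → May 15, 1915: 365 days.
May 15, 1915 → May 15, 1916: 366 days (Feb 29, 1916 is in that span).
May 15, 1916 → May 15, 1917: 365 days.
May 15, 1917 → Jun 15, 1917: 31 days (May has 31).
Jun 15, 1917 → Jul 15, 1917: 30 days (June has 30).
Jul 15, 1917 → Aug 15, 1917: 31 days (July has 31).
Aug 15, 1917 → Sep 15, 1917: 31 days (August has 31).
Sep 15, 1917 → Oct 15, 1917: 30 days (September has 30).
Oct 15, 1917 → Nov 15, 1917: 31 days (October has 31).
Nov 15, 1917 → Dec 15, 1917: 30 days (November has 30).
Dec 15, 1917 → Jan 15, 1918: 31 days (December has 31).
Jan 15, 1918 → Jan 31, 1918: 16 days.
Total: 1722 days.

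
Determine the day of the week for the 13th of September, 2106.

Monday

Doomsday rule: the anchor day for the 2100s is Sunday. For year 06: 6÷12 = 0 r 6, and 6÷4 = 1, so 0+6+1 = 7.
Sunday + 7 ≡ Sunday — that's 2106's doomsday.
In September the doomsday date is Sep 5.
Sep 13 is 8 days after Sep 5; 8 mod 7 = 1, so Sunday + 1 = Monday.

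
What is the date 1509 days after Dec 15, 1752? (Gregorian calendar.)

February 1, 1757

+365 (one year) → Dec 15, 1753 (1144 left).
+365 (one year) → Dec 15, 1754 (779 left).
+365 (one year) → Dec 15, 1755 (414 left).
+366 (one year; includes Feb 29, 1756) → Dec 15, 1756 (48 left).
Dec has 31 days: +17 → Jan 1, 1757 (31 left).
Jan has 31 days: +31 → Feb 1, 1757 (0 left).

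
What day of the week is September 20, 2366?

Doomsday rule: the anchor day for the 2300s is Wednesday. For year 66: 66÷12 = 5 r 6, and 6÷4 = 1, so 5+6+1 = 12.
Wednesday + 12 ≡ Monday — that's 2366's doomsday.
In September the doomsday date is Sep 5.
Sep 20 is 15 days after Sep 5; 15 mod 7 = 1, so Monday + 1 = Tuesday.

Tuesday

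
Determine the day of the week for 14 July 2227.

Doomsday rule: the anchor day for the 2200s is Friday. For year 27: 27÷12 = 2 r 3, and 3÷4 = 0, so 2+3+0 = 5.
Friday + 5 ≡ Wednesday — that's 2227's doomsday.
In July the doomsday date is Jul 11.
Jul 14 is 3 days after Jul 11; 3 mod 7 = 3, so Wednesday + 3 = Saturday.

Saturday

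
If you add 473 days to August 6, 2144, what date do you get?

November 22, 2145

+365 (one year) → Aug 6, 2145 (108 left).
Aug has 31 days: +26 → Sep 1, 2145 (82 left).
Sep has 30 days: +30 → Oct 1, 2145 (52 left).
Oct has 31 days: +31 → Nov 1, 2145 (21 left).
+21 → Nov 22, 2145.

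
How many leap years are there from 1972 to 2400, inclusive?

Multiples of 4 in [1972,2400]: 108.
Of those, multiples of 100: 5 (not leap unless ÷400).
Multiples of 400: 2.
Leap years = 108 − 5 + 2 = 105.

105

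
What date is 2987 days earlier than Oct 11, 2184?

−366 (one year; includes Feb 29, 2184) → Oct 11, 2183 (2621 left).
−365 (one year) → Oct 11, 2182 (2256 left).
−365 (one year) → Oct 11, 2181 (1891 left).
−365 (one year) → Oct 11, 2180 (1526 left).
−366 (one year; includes Feb 29, 2180) → Oct 11, 2179 (1160 left).
−365 (one year) → Oct 11, 2178 (795 left).
−365 (one year) → Oct 11, 2177 (430 left).
−365 (one year) → Oct 11, 2176 (65 left).
−11 → Sep 30, 2176 (end of Sep, 30 days; 54 left).
−30 → Aug 31, 2176 (end of Aug, 31 days; 24 left).
−24 → Aug 7, 2176.

August 7, 2176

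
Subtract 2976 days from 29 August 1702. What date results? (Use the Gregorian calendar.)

−365 (one year) → Aug 29, 1701 (2611 left).
−365 (one year) → Aug 29, 1700 (2246 left).
−365 (one year) → Aug 29, 1699 (1881 left).
−365 (one year) → Aug 29, 1698 (1516 left).
−365 (one year) → Aug 29, 1697 (1151 left).
−365 (one year) → Aug 29, 1696 (786 left).
−366 (one year; includes Feb 29, 1696) → Aug 29, 1695 (420 left).
−365 (one year) → Aug 29, 1694 (55 left).
−29 → Jul 31, 1694 (end of Jul, 31 days; 26 left).
−26 → Jul 5, 1694.

July 5, 1694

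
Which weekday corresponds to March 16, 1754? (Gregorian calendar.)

Saturday

Doomsday rule: the anchor day for the 1700s is Sunday. For year 54: 54÷12 = 4 r 6, and 6÷4 = 1, so 4+6+1 = 11.
Sunday + 11 ≡ Thursday — that's 1754's doomsday.
In March the doomsday date is Mar 14.
Mar 16 is 2 days after Mar 14; 2 mod 7 = 2, so Thursday + 2 = Saturday.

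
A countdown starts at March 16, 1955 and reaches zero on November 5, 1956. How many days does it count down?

Mar 16, 1955 → Mar 16, 1956: 366 days (Feb 29, 1956 is in that span).
Mar 16, 1956 → Apr 16, 1956: 31 days (March has 31).
Apr 16, 1956 → May 16, 1956: 30 days (April has 30).
May 16, 1956 → Jun 16, 1956: 31 days (May has 31).
Jun 16, 1956 → Jul 16, 1956: 30 days (June has 30).
Jul 16, 1956 → Aug 16, 1956: 31 days (July has 31).
Aug 16, 1956 → Sep 16, 1956: 31 days (August has 31).
Sep 16, 1956 → Oct 16, 1956: 30 days (September has 30).
Oct 16, 1956 → Nov 5, 1956: 20 days.
Total: 600 days.

600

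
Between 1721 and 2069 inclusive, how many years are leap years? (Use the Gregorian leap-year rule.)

Multiples of 4 in [1721,2069]: 87.
Of those, multiples of 100: 3 (not leap unless ÷400).
Multiples of 400: 1.
Leap years = 87 − 3 + 1 = 85.

85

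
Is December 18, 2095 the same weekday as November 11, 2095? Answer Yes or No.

No

From Nov 11, 2095 to Dec 18, 2095 is 37 days.
37 mod 7 = 2, so they are different weekdays.
(Nov 11, 2095 is a Friday; Dec 18, 2095 is a Sunday.)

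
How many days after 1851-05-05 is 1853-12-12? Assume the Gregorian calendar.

May 5, 1851 → May 5, 1852: 366 days (Feb 29, 1852 is in that span).
May 5, 1852 → May 5, 1853: 365 days.
May 5, 1853 → Jun 5, 1853: 31 days (May has 31).
Jun 5, 1853 → Jul 5, 1853: 30 days (June has 30).
Jul 5, 1853 → Aug 5, 1853: 31 days (July has 31).
Aug 5, 1853 → Sep 5, 1853: 31 days (August has 31).
Sep 5, 1853 → Oct 5, 1853: 30 days (September has 30).
Oct 5, 1853 → Nov 5, 1853: 31 days (October has 31).
Nov 5, 1853 → Dec 5, 1853: 30 days (November has 30).
Dec 5, 1853 → Dec 12, 1853: 7 days.
Total: 952 days.

952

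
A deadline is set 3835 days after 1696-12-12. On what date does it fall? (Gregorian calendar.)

+365 (one year) → Dec 12, 1697 (3470 left).
+365 (one year) → Dec 12, 1698 (3105 left).
+365 (one year) → Dec 12, 1699 (2740 left).
+365 (one year) → Dec 12, 1700 (2375 left).
+365 (one year) → Dec 12, 1701 (2010 left).
+365 (one year) → Dec 12, 1702 (1645 left).
+365 (one year) → Dec 12, 1703 (1280 left).
+366 (one year; includes Feb 29, 1704) → Dec 12, 1704 (914 left).
+365 (one year) → Dec 12, 1705 (549 left).
+365 (one year) → Dec 12, 1706 (184 left).
Dec has 31 days: +20 → Jan 1, 1707 (164 left).
Jan has 31 days: +31 → Feb 1, 1707 (133 left).
Feb has 28 days: +28 → Mar 1, 1707 (105 left).
Mar has 31 days: +31 → Apr 1, 1707 (74 left).
Apr has 30 days: +30 → May 1, 1707 (44 left).
May has 31 days: +31 → Jun 1, 1707 (13 left).
+13 → Jun 14, 1707.

June 14, 1707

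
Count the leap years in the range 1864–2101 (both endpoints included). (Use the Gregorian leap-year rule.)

Multiples of 4 in [1864,2101]: 60.
Of those, multiples of 100: 3 (not leap unless ÷400).
Multiples of 400: 1.
Leap years = 60 − 3 + 1 = 58.

58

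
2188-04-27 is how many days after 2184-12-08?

Dec 8, 2184 → Dec 8, 2185: 365 days.
Dec 8, 2185 → Dec 8, 2186: 365 days.
Dec 8, 2186 → Dec 8, 2187: 365 days.
Dec 8, 2187 → Jan 8, 2188: 31 days (December has 31).
Jan 8, 2188 → Feb 8, 2188: 31 days (January has 31).
Feb 8, 2188 → Mar 8, 2188: 29 days (February has 29).
Mar 8, 2188 → Apr 8, 2188: 31 days (March has 31).
Apr 8, 2188 → Apr 27, 2188: 19 days.
Total: 1236 days.

1236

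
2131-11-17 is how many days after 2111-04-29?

7507

Apr 29, 2111 → Apr 29, 2112: 366 days (Feb 29, 2112 is in that span).
Apr 29, 2112 → Apr 29, 2113: 365 days.
Apr 29, 2113 → Apr 29, 2114: 365 days.
Apr 29, 2114 → Apr 29, 2115: 365 days.
Apr 29, 2115 → Apr 29, 2116: 366 days (Feb 29, 2116 is in that span).
Apr 29, 2116 → Apr 29, 2117: 365 days.
Apr 29, 2117 → Apr 29, 2118: 365 days.
Apr 29, 2118 → Apr 29, 2119: 365 days.
Apr 29, 2119 → Apr 29, 2120: 366 days (Feb 29, 2120 is in that span).
Apr 29, 2120 → Apr 29, 2121: 365 days.
Apr 29, 2121 → Apr 29, 2122: 365 days.
Apr 29, 2122 → Apr 29, 2123: 365 days.
Apr 29, 2123 → Apr 29, 2124: 366 days (Feb 29, 2124 is in that span).
Apr 29, 2124 → Apr 29, 2125: 365 days.
Apr 29, 2125 → Apr 29, 2126: 365 days.
Apr 29, 2126 → Apr 29, 2127: 365 days.
Apr 29, 2127 → Apr 29, 2128: 366 days (Feb 29, 2128 is in that span).
Apr 29, 2128 → Apr 29, 2129: 365 days.
Apr 29, 2129 → Apr 29, 2130: 365 days.
Apr 29, 2130 → Apr 29, 2131: 365 days.
Apr 29, 2131 → May 29, 2131: 30 days (April has 30).
May 29, 2131 → Jun 29, 2131: 31 days (May has 31).
Jun 29, 2131 → Jul 29, 2131: 30 days (June has 30).
Jul 29, 2131 → Aug 29, 2131: 31 days (July has 31).
Aug 29, 2131 → Sep 29, 2131: 31 days (August has 31).
Sep 29, 2131 → Oct 29, 2131: 30 days (September has 30).
Oct 29, 2131 → Nov 17, 2131: 19 days.
Total: 7507 days.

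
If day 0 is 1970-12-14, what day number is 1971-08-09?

238

Dec 14, 1970 → Jan 14, 1971: 31 days (December has 31).
Jan 14, 1971 → Feb 14, 1971: 31 days (January has 31).
Feb 14, 1971 → Mar 14, 1971: 28 days (February has 28).
Mar 14, 1971 → Apr 14, 1971: 31 days (March has 31).
Apr 14, 1971 → May 14, 1971: 30 days (April has 30).
May 14, 1971 → Jun 14, 1971: 31 days (May has 31).
Jun 14, 1971 → Jul 14, 1971: 30 days (June has 30).
Jul 14, 1971 → Aug 9, 1971: 26 days.
Total: 238 days.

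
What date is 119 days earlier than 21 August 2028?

−21 → Jul 31, 2028 (end of Jul, 31 days; 98 left).
−31 → Jun 30, 2028 (end of Jun, 30 days; 67 left).
−30 → May 31, 2028 (end of May, 31 days; 37 left).
−31 → Apr 30, 2028 (end of Apr, 30 days; 6 left).
−6 → Apr 24, 2028.

April 24, 2028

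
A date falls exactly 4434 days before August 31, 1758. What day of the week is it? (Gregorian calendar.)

Monday

Aug 31, 1758 is a Thursday.
4434 mod 7 = 3, so 4434 days before a Thursday is Thursday − 3 = Monday.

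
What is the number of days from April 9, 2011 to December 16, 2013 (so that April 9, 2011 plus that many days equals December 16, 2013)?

Apr 9, 2011 → Apr 9, 2012: 366 days (Feb 29, 2012 is in that span).
Apr 9, 2012 → Apr 9, 2013: 365 days.
Apr 9, 2013 → May 9, 2013: 30 days (April has 30).
May 9, 2013 → Jun 9, 2013: 31 days (May has 31).
Jun 9, 2013 → Jul 9, 2013: 30 days (June has 30).
Jul 9, 2013 → Aug 9, 2013: 31 days (July has 31).
Aug 9, 2013 → Sep 9, 2013: 31 days (August has 31).
Sep 9, 2013 → Oct 9, 2013: 30 days (September has 30).
Oct 9, 2013 → Nov 9, 2013: 31 days (October has 31).
Nov 9, 2013 → Dec 9, 2013: 30 days (November has 30).
Dec 9, 2013 → Dec 16, 2013: 7 days.
Total: 982 days.

982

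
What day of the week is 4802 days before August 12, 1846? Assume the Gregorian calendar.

Aug 12, 1846 is a Wednesday.
4802 mod 7 = 0, so 4802 days before a Wednesday is Wednesday − 0 = Wednesday.

Wednesday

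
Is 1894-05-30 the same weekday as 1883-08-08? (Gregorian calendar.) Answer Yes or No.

Yes

From Aug 8, 1883 to May 30, 1894 is 3948 days.
3948 mod 7 = 0, so they are the same weekday.
(Aug 8, 1883 is a Wednesday; May 30, 1894 is a Wednesday.)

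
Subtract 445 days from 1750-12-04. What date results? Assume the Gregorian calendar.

−365 (one year) → Dec 4, 1749 (80 left).
−4 → Nov 30, 1749 (end of Nov, 30 days; 76 left).
−30 → Oct 31, 1749 (end of Oct, 31 days; 46 left).
−31 → Sep 30, 1749 (end of Sep, 30 days; 15 left).
−15 → Sep 15, 1749.

September 15, 1749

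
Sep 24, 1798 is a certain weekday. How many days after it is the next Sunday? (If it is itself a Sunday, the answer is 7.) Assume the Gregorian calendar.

6

Sep 24, 1798 is a Monday.
From Monday to the next Sunday is 6 days.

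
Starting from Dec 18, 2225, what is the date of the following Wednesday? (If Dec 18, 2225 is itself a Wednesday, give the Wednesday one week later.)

Dec 18, 2225 is a Sunday.
From Sunday to the next Wednesday is 3 days.
Dec 18, 2225 + 3 = Dec 21, 2225.

December 21, 2225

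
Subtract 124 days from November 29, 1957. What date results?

July 28, 1957

−29 → Oct 31, 1957 (end of Oct, 31 days; 95 left).
−31 → Sep 30, 1957 (end of Sep, 30 days; 64 left).
−30 → Aug 31, 1957 (end of Aug, 31 days; 34 left).
−31 → Jul 31, 1957 (end of Jul, 31 days; 3 left).
−3 → Jul 28, 1957.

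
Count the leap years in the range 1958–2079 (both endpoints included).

30

Multiples of 4 in [1958,2079]: 30.
Of those, multiples of 100: 1 (not leap unless ÷400).
Multiples of 400: 1.
Leap years = 30 − 1 + 1 = 30.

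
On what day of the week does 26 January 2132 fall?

Saturday

January 1, 2132 is a Tuesday.
Jan 1, 2132 → Jan 26, 2132: 25 days.
Total: 25 days.
25 mod 7 = 4, so Tuesday + 4 = Saturday.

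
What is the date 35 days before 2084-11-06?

October 2, 2084

−6 → Oct 31, 2084 (end of Oct, 31 days; 29 left).
−29 → Oct 2, 2084.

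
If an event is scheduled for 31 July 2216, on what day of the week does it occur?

Wednesday

Doomsday rule: the anchor day for the 2200s is Friday. For year 16: 16÷12 = 1 r 4, and 4÷4 = 1, so 1+4+1 = 6.
Friday + 6 ≡ Thursday — that's 2216's doomsday.
In July the doomsday date is Jul 11.
Jul 31 is 20 days after Jul 11; 20 mod 7 = 6, so Thursday + 6 = Wednesday.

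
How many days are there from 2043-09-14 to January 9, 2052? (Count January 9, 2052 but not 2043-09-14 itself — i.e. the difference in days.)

Sep 14, 2043 → Sep 14, 2044: 366 days (Feb 29, 2044 is in that span).
Sep 14, 2044 → Sep 14, 2045: 365 days.
Sep 14, 2045 → Sep 14, 2046: 365 days.
Sep 14, 2046 → Sep 14, 2047: 365 days.
Sep 14, 2047 → Sep 14, 2048: 366 days (Feb 29, 2048 is in that span).
Sep 14, 2048 → Sep 14, 2049: 365 days.
Sep 14, 2049 → Sep 14, 2050: 365 days.
Sep 14, 2050 → Sep 14, 2051: 365 days.
Sep 14, 2051 → Oct 14, 2051: 30 days (September has 30).
Oct 14, 2051 → Nov 14, 2051: 31 days (October has 31).
Nov 14, 2051 → Dec 14, 2051: 30 days (November has 30).
Dec 14, 2051 → Jan 9, 2052: 26 days.
Total: 3039 days.

3039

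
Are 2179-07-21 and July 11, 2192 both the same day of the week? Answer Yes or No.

Yes

From Jul 21, 2179 to Jul 11, 2192 is 4739 days.
4739 mod 7 = 0, so they are the same weekday.
(Jul 21, 2179 is a Wednesday; Jul 11, 2192 is a Wednesday.)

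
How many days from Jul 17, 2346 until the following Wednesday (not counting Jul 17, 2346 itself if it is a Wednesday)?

Jul 17, 2346 is a Wednesday.
From Wednesday to the next Wednesday is 7 days.

7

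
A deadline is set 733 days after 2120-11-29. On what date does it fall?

+365 (one year) → Nov 29, 2121 (368 left).
Nov has 30 days: +2 → Dec 1, 2121 (366 left).
Dec has 31 days: +31 → Jan 1, 2122 (335 left).
Jan has 31 days: +31 → Feb 1, 2122 (304 left).
Feb has 28 days: +28 → Mar 1, 2122 (276 left).
Mar has 31 days: +31 → Apr 1, 2122 (245 left).
Apr has 30 days: +30 → May 1, 2122 (215 left).
May has 31 days: +31 → Jun 1, 2122 (184 left).
Jun has 30 days: +30 → Jul 1, 2122 (154 left).
Jul has 31 days: +31 → Aug 1, 2122 (123 left).
Aug has 31 days: +31 → Sep 1, 2122 (92 left).
Sep has 30 days: +30 → Oct 1, 2122 (62 left).
Oct has 31 days: +31 → Nov 1, 2122 (31 left).
Nov has 30 days: +30 → Dec 1, 2122 (1 left).
+1 → Dec 2, 2122.

December 2, 2122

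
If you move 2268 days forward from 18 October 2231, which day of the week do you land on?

Oct 18, 2231 is a Tuesday.
2268 mod 7 = 0, so 2268 days after a Tuesday is Tuesday + 0 = Tuesday.

Tuesday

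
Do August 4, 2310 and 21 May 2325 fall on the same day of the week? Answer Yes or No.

Yes

From Aug 4, 2310 to May 21, 2325 is 5404 days.
5404 mod 7 = 0, so they are the same weekday.
(Aug 4, 2310 is a Thursday; May 21, 2325 is a Thursday.)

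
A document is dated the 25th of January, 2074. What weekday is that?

Doomsday rule: the anchor day for the 2000s is Tuesday. For year 74: 74÷12 = 6 r 2, and 2÷4 = 0, so 6+2+0 = 8.
Tuesday + 8 ≡ Wednesday — that's 2074's doomsday.
In January the doomsday date is Jan 3 (2074 is not a leap year).
Jan 25 is 22 days after Jan 3; 22 mod 7 = 1, so Wednesday + 1 = Thursday.

Thursday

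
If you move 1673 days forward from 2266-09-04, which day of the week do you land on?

First find the weekday of Sep 4, 2266. Doomsday rule: the anchor day for the 2200s is Friday. For year 66: 66÷12 = 5 r 6, and 6÷4 = 1, so 5+6+1 = 12.
Friday + 12 ≡ Wednesday — that's 2266's doomsday.
In September the doomsday date is Sep 5.
Sep 4 is 1 day before Sep 5; 1 mod 7 = 1, so Wednesday − 1 = Tuesday.
1673 mod 7 = 0, so 1673 days after a Tuesday is Tuesday + 0 = Tuesday.

Tuesday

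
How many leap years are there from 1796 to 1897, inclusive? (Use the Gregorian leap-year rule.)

25

Multiples of 4 in [1796,1897]: 26.
Of those, multiples of 100: 1 (not leap unless ÷400).
Multiples of 400: 0.
Leap years = 26 − 1 + 0 = 25.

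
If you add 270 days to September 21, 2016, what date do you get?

June 18, 2017

Sep has 30 days: +10 → Oct 1, 2016 (260 left).
Oct has 31 days: +31 → Nov 1, 2016 (229 left).
Nov has 30 days: +30 → Dec 1, 2016 (199 left).
Dec has 31 days: +31 → Jan 1, 2017 (168 left).
Jan has 31 days: +31 → Feb 1, 2017 (137 left).
Feb has 28 days: +28 → Mar 1, 2017 (109 left).
Mar has 31 days: +31 → Apr 1, 2017 (78 left).
Apr has 30 days: +30 → May 1, 2017 (48 left).
May has 31 days: +31 → Jun 1, 2017 (17 left).
+17 → Jun 18, 2017.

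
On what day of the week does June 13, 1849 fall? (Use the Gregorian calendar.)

Doomsday rule: the anchor day for the 1800s is Friday. For year 49: 49÷12 = 4 r 1, and 1÷4 = 0, so 4+1+0 = 5.
Friday + 5 ≡ Wednesday — that's 1849's doomsday.
In June the doomsday date is Jun 6.
Jun 13 is 7 days after Jun 6; 7 mod 7 = 0, so Wednesday + 0 = Wednesday.

Wednesday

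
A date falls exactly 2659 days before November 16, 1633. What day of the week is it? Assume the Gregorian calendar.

Thursday

Nov 16, 1633 is a Wednesday.
2659 mod 7 = 6, so 2659 days before a Wednesday is Wednesday − 6 = Thursday.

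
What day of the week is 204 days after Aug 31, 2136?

First find the weekday of Aug 31, 2136. Doomsday rule: the anchor day for the 2100s is Sunday. For year 36: 36÷12 = 3 r 0, and 0÷4 = 0, so 3+0+0 = 3.
Sunday + 3 ≡ Wednesday — that's 2136's doomsday.
In August the doomsday date is Aug 8.
Aug 31 is 23 days after Aug 8; 23 mod 7 = 2, so Wednesday + 2 = Friday.
204 mod 7 = 1, so 204 days after a Friday is Friday + 1 = Saturday.

Saturday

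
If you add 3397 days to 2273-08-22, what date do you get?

December 10, 2282

+365 (one year) → Aug 22, 2274 (3032 left).
+365 (one year) → Aug 22, 2275 (2667 left).
+366 (one year; includes Feb 29, 2276) → Aug 22, 2276 (2301 left).
+365 (one year) → Aug 22, 2277 (1936 left).
+365 (one year) → Aug 22, 2278 (1571 left).
+365 (one year) → Aug 22, 2279 (1206 left).
+366 (one year; includes Feb 29, 2280) → Aug 22, 2280 (840 left).
+365 (one year) → Aug 22, 2281 (475 left).
+365 (one year) → Aug 22, 2282 (110 left).
Aug has 31 days: +10 → Sep 1, 2282 (100 left).
Sep has 30 days: +30 → Oct 1, 2282 (70 left).
Oct has 31 days: +31 → Nov 1, 2282 (39 left).
Nov has 30 days: +30 → Dec 1, 2282 (9 left).
+9 → Dec 10, 2282.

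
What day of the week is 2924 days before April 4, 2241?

First find the weekday of Apr 4, 2241. Doomsday rule: the anchor day for the 2200s is Friday. For year 41: 41÷12 = 3 r 5, and 5÷4 = 1, so 3+5+1 = 9.
Friday + 9 ≡ Sunday — that's 2241's doomsday.
In April the doomsday date is Apr 4.
Apr 4 is the doomsday itself: Sunday.
2924 mod 7 = 5, so 2924 days before a Sunday is Sunday − 5 = Tuesday.

Tuesday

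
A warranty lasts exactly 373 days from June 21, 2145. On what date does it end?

June 29, 2146

Jun has 30 days: +10 → Jul 1, 2145 (363 left).
Jul has 31 days: +31 → Aug 1, 2145 (332 left).
Aug has 31 days: +31 → Sep 1, 2145 (301 left).
Sep has 30 days: +30 → Oct 1, 2145 (271 left).
Oct has 31 days: +31 → Nov 1, 2145 (240 left).
Nov has 30 days: +30 → Dec 1, 2145 (210 left).
Dec has 31 days: +31 → Jan 1, 2146 (179 left).
Jan has 31 days: +31 → Feb 1, 2146 (148 left).
Feb has 28 days: +28 → Mar 1, 2146 (120 left).
Mar has 31 days: +31 → Apr 1, 2146 (89 left).
Apr has 30 days: +30 → May 1, 2146 (59 left).
May has 31 days: +31 → Jun 1, 2146 (28 left).
+28 → Jun 29, 2146.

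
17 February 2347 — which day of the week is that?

Monday

Doomsday rule: the anchor day for the 2300s is Wednesday. For year 47: 47÷12 = 3 r 11, and 11÷4 = 2, so 3+11+2 = 16.
Wednesday + 16 ≡ Friday — that's 2347's doomsday.
In February the doomsday date is Feb 28 (2347 is not a leap year).
Feb 17 is 11 days before Feb 28; 11 mod 7 = 4, so Friday − 4 = Monday.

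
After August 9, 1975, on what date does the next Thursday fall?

August 14, 1975

Aug 9, 1975 is a Saturday.
From Saturday to the next Thursday is 5 days.
Aug 9, 1975 + 5 = Aug 14, 1975.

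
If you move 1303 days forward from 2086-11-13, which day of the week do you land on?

Thursday

First find the weekday of Nov 13, 2086. Doomsday rule: the anchor day for the 2000s is Tuesday. For year 86: 86÷12 = 7 r 2, and 2÷4 = 0, so 7+2+0 = 9.
Tuesday + 9 ≡ Thursday — that's 2086's doomsday.
In November the doomsday date is Nov 7.
Nov 13 is 6 days after Nov 7; 6 mod 7 = 6, so Thursday + 6 = Wednesday.
1303 mod 7 = 1, so 1303 days after a Wednesday is Wednesday + 1 = Thursday.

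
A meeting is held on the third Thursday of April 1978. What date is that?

April 1, 1978 is a Saturday.
The first Thursday is therefore April 6 (5 days later).
The third Thursday is 6 + 2×7 = April 20.

April 20, 1978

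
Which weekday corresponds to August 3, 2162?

Tuesday

Doomsday rule: the anchor day for the 2100s is Sunday. For year 62: 62÷12 = 5 r 2, and 2÷4 = 0, so 5+2+0 = 7.
Sunday + 7 ≡ Sunday — that's 2162's doomsday.
In August the doomsday date is Aug 8.
Aug 3 is 5 days before Aug 8; 5 mod 7 = 5, so Sunday − 5 = Tuesday.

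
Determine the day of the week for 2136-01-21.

Saturday

Doomsday rule: the anchor day for the 2100s is Sunday. For year 36: 36÷12 = 3 r 0, and 0÷4 = 0, so 3+0+0 = 3.
Sunday + 3 ≡ Wednesday — that's 2136's doomsday.
In January the doomsday date is Jan 4 (2136 is a leap year (divisible by 4)).
Jan 21 is 17 days after Jan 4; 17 mod 7 = 3, so Wednesday + 3 = Saturday.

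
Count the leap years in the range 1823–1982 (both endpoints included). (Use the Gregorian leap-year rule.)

Multiples of 4 in [1823,1982]: 40.
Of those, multiples of 100: 1 (not leap unless ÷400).
Multiples of 400: 0.
Leap years = 40 − 1 + 0 = 39.

39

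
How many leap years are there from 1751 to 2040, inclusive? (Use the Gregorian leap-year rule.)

Multiples of 4 in [1751,2040]: 73.
Of those, multiples of 100: 3 (not leap unless ÷400).
Multiples of 400: 1.
Leap years = 73 − 3 + 1 = 71.

71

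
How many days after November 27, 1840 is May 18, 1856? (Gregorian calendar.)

Nov 27, 1840 → Nov 27, 1841: 365 days.
Nov 27, 1841 → Nov 27, 1842: 365 days.
Nov 27, 1842 → Nov 27, 1843: 365 days.
Nov 27, 1843 → Nov 27, 1844: 366 days (Feb 29, 1844 is in that span).
Nov 27, 1844 → Nov 27, 1845: 365 days.
Nov 27, 1845 → Nov 27, 1846: 365 days.
Nov 27, 1846 → Nov 27, 1847: 365 days.
Nov 27, 1847 → Nov 27, 1848: 366 days (Feb 29, 1848 is in that span).
Nov 27, 1848 → Nov 27, 1849: 365 days.
Nov 27, 1849 → Nov 27, 1850: 365 days.
Nov 27, 1850 → Nov 27, 1851: 365 days.
Nov 27, 1851 → Nov 27, 1852: 366 days (Feb 29, 1852 is in that span).
Nov 27, 1852 → Nov 27, 1853: 365 days.
Nov 27, 1853 → Nov 27, 1854: 365 days.
Nov 27, 1854 → Nov 27, 1855: 365 days.
Nov 27, 1855 → Dec 27, 1855: 30 days (November has 30).
Dec 27, 1855 → Jan 27, 1856: 31 days (December has 31).
Jan 27, 1856 → Feb 27, 1856: 31 days (January has 31).
Feb 27, 1856 → Mar 27, 1856: 29 days (February has 29).
Mar 27, 1856 → Apr 27, 1856: 31 days (March has 31).
Apr 27, 1856 → May 18, 1856: 21 days.
Total: 5651 days.

5651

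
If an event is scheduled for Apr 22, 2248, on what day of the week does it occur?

Saturday

Doomsday rule: the anchor day for the 2200s is Friday. For year 48: 48÷12 = 4 r 0, and 0÷4 = 0, so 4+0+0 = 4.
Friday + 4 ≡ Tuesday — that's 2248's doomsday.
In April the doomsday date is Apr 4.
Apr 22 is 18 days after Apr 4; 18 mod 7 = 4, so Tuesday + 4 = Saturday.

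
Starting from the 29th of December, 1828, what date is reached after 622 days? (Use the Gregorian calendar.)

+365 (one year) → Dec 29, 1829 (257 left).
Dec has 31 days: +3 → Jan 1, 1830 (254 left).
Jan has 31 days: +31 → Feb 1, 1830 (223 left).
Feb has 28 days: +28 → Mar 1, 1830 (195 left).
Mar has 31 days: +31 → Apr 1, 1830 (164 left).
Apr has 30 days: +30 → May 1, 1830 (134 left).
May has 31 days: +31 → Jun 1, 1830 (103 left).
Jun has 30 days: +30 → Jul 1, 1830 (73 left).
Jul has 31 days: +31 → Aug 1, 1830 (42 left).
Aug has 31 days: +31 → Sep 1, 1830 (11 left).
+11 → Sep 12, 1830.

September 12, 1830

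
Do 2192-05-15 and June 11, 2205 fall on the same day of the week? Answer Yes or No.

From May 15, 2192 to Jun 11, 2205 is 4774 days.
4774 mod 7 = 0, so they are the same weekday.
(May 15, 2192 is a Tuesday; Jun 11, 2205 is a Tuesday.)

Yes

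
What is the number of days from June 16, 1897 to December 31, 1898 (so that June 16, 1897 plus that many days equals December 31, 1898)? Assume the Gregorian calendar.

563

Jun 16, 1897 → Jun 16, 1898: 365 days.
Jun 16, 1898 → Jul 16, 1898: 30 days (June has 30).
Jul 16, 1898 → Aug 16, 1898: 31 days (July has 31).
Aug 16, 1898 → Sep 16, 1898: 31 days (August has 31).
Sep 16, 1898 → Oct 16, 1898: 30 days (September has 30).
Oct 16, 1898 → Nov 16, 1898: 31 days (October has 31).
Nov 16, 1898 → Dec 16, 1898: 30 days (November has 30).
Dec 16, 1898 → Dec 31, 1898: 15 days.
Total: 563 days.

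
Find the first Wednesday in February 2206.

February 1, 2206 is a Saturday.
The first Wednesday is therefore February 5 (4 days later).

February 5, 2206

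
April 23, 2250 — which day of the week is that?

Doomsday rule: the anchor day for the 2200s is Friday. For year 50: 50÷12 = 4 r 2, and 2÷4 = 0, so 4+2+0 = 6.
Friday + 6 ≡ Thursday — that's 2250's doomsday.
In April the doomsday date is Apr 4.
Apr 23 is 19 days after Apr 4; 19 mod 7 = 5, so Thursday + 5 = Tuesday.

Tuesday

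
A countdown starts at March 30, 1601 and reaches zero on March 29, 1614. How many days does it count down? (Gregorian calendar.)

Mar 30, 1601 → Mar 30, 1602: 365 days.
Mar 30, 1602 → Mar 30, 1603: 365 days.
Mar 30, 1603 → Mar 30, 1604: 366 days (Feb 29, 1604 is in that span).
Mar 30, 1604 → Mar 30, 1605: 365 days.
Mar 30, 1605 → Mar 30, 1606: 365 days.
Mar 30, 1606 → Mar 30, 1607: 365 days.
Mar 30, 1607 → Mar 30, 1608: 366 days (Feb 29, 1608 is in that span).
Mar 30, 1608 → Mar 30, 1609: 365 days.
Mar 30, 1609 → Mar 30, 1610: 365 days.
Mar 30, 1610 → Mar 30, 1611: 365 days.
Mar 30, 1611 → Mar 30, 1612: 366 days (Feb 29, 1612 is in that span).
Mar 30, 1612 → Mar 30, 1613: 365 days.
Mar 30, 1613 → Apr 30, 1613: 31 days (March has 31).
Apr 30, 1613 → May 30, 1613: 30 days (April has 30).
May 30, 1613 → Jun 30, 1613: 31 days (May has 31).
Jun 30, 1613 → Jul 30, 1613: 30 days (June has 30).
Jul 30, 1613 → Aug 30, 1613: 31 days (July has 31).
Aug 30, 1613 → Sep 30, 1613: 31 days (August has 31).
Sep 30, 1613 → Oct 30, 1613: 30 days (September has 30).
Oct 30, 1613 → Nov 30, 1613: 31 days (October has 31).
Nov 30, 1613 → Dec 30, 1613: 30 days (November has 30).
Dec 30, 1613 → Jan 30, 1614: 31 days (December has 31).
Jan 30, 1614 → Feb 28, 1614: 29 days (January has 31).
Feb 28, 1614 → Mar 28, 1614: 28 days (February has 28).
Mar 28, 1614 → Mar 29, 1614: 1 days.
Total: 4747 days.

4747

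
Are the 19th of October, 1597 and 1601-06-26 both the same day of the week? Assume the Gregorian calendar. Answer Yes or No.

From Oct 19, 1597 to Jun 26, 1601 is 1346 days.
1346 mod 7 = 2, so they are different weekdays.
(Oct 19, 1597 is a Sunday; Jun 26, 1601 is a Tuesday.)

No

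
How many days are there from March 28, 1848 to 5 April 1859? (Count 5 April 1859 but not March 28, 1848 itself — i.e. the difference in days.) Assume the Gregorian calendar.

4025

Mar 28, 1848 → Mar 28, 1849: 365 days.
Mar 28, 1849 → Mar 28, 1850: 365 days.
Mar 28, 1850 → Mar 28, 1851: 365 days.
Mar 28, 1851 → Mar 28, 1852: 366 days (Feb 29, 1852 is in that span).
Mar 28, 1852 → Mar 28, 1853: 365 days.
Mar 28, 1853 → Mar 28, 1854: 365 days.
Mar 28, 1854 → Mar 28, 1855: 365 days.
Mar 28, 1855 → Mar 28, 1856: 366 days (Feb 29, 1856 is in that span).
Mar 28, 1856 → Mar 28, 1857: 365 days.
Mar 28, 1857 → Mar 28, 1858: 365 days.
Mar 28, 1858 → Apr 28, 1858: 31 days (March has 31).
Apr 28, 1858 → May 28, 1858: 30 days (April has 30).
May 28, 1858 → Jun 28, 1858: 31 days (May has 31).
Jun 28, 1858 → Jul 28, 1858: 30 days (June has 30).
Jul 28, 1858 → Aug 28, 1858: 31 days (July has 31).
Aug 28, 1858 → Sep 28, 1858: 31 days (August has 31).
Sep 28, 1858 → Oct 28, 1858: 30 days (September has 30).
Oct 28, 1858 → Nov 28, 1858: 31 days (October has 31).
Nov 28, 1858 → Dec 28, 1858: 30 days (November has 30).
Dec 28, 1858 → Jan 28, 1859: 31 days (December has 31).
Jan 28, 1859 → Feb 28, 1859: 31 days (January has 31).
Feb 28, 1859 → Mar 28, 1859: 28 days (February has 28).
Mar 28, 1859 → Apr 5, 1859: 8 days.
Total: 4025 days.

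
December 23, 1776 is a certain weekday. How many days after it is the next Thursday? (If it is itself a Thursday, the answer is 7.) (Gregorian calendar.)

Dec 23, 1776 is a Monday.
From Monday to the next Thursday is 3 days.

3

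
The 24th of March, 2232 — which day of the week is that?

Doomsday rule: the anchor day for the 2200s is Friday. For year 32: 32÷12 = 2 r 8, and 8÷4 = 2, so 2+8+2 = 12.
Friday + 12 ≡ Wednesday — that's 2232's doomsday.
In March the doomsday date is Mar 14.
Mar 24 is 10 days after Mar 14; 10 mod 7 = 3, so Wednesday + 3 = Saturday.

Saturday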